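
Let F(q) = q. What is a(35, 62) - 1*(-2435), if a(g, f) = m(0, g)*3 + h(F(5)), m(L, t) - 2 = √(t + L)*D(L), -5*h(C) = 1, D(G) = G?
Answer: 12204/5 ≈ 2440.8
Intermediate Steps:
h(C) = -⅕ (h(C) = -⅕*1 = -⅕)
m(L, t) = 2 + L*√(L + t) (m(L, t) = 2 + √(t + L)*L = 2 + √(L + t)*L = 2 + L*√(L + t))
a(g, f) = 29/5 (a(g, f) = (2 + 0*√(0 + g))*3 - ⅕ = (2 + 0*√g)*3 - ⅕ = (2 + 0)*3 - ⅕ = 2*3 - ⅕ = 6 - ⅕ = 29/5)
a(35, 62) - 1*(-2435) = 29/5 - 1*(-2435) = 29/5 + 2435 = 12204/5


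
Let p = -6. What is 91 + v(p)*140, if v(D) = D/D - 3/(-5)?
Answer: 315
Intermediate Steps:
v(D) = 8/5 (v(D) = 1 - 3*(-⅕) = 1 + ⅗ = 8/5)
91 + v(p)*140 = 91 + (8/5)*140 = 91 + 224 = 315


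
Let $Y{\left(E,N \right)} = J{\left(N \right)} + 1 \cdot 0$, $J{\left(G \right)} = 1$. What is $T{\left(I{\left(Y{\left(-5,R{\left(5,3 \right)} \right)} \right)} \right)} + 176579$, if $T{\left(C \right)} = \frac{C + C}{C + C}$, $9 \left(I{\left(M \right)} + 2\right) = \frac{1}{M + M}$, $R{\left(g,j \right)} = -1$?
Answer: $176580$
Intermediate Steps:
$Y{\left(E,N \right)} = 1$ ($Y{\left(E,N \right)} = 1 + 1 \cdot 0 = 1 + 0 = 1$)
$I{\left(M \right)} = -2 + \frac{1}{18 M}$ ($I{\left(M \right)} = -2 + \frac{1}{9 \left(M + M\right)} = -2 + \frac{1}{9 \cdot 2 M} = -2 + \frac{\frac{1}{2} \frac{1}{M}}{9} = -2 + \frac{1}{18 M}$)
$T{\left(C \right)} = 1$ ($T{\left(C \right)} = \frac{2 C}{2 C} = 2 C \frac{1}{2 C} = 1$)
$T{\left(I{\left(Y{\left(-5,R{\left(5,3 \right)} \right)} \right)} \right)} + 176579 = 1 + 176579 = 176580$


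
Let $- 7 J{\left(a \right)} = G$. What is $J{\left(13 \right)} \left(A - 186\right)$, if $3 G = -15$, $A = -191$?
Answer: $- \frac{1885}{7} \approx -269.29$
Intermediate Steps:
$G = -5$ ($G = \frac{1}{3} \left(-15\right) = -5$)
$J{\left(a \right)} = \frac{5}{7}$ ($J{\left(a \right)} = \left(- \frac{1}{7}\right) \left(-5\right) = \frac{5}{7}$)
$J{\left(13 \right)} \left(A - 186\right) = \frac{5 \left(-191 - 186\right)}{7} = \frac{5}{7} \left(-377\right) = - \frac{1885}{7}$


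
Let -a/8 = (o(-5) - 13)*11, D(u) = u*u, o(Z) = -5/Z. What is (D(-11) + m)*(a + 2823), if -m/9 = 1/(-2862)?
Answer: 49753347/106 ≈ 4.6937e+5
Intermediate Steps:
m = 1/318 (m = -9/(-2862) = -9*(-1/2862) = 1/318 ≈ 0.0031447)
D(u) = u²
a = 1056 (a = -8*(-5/(-5) - 13)*11 = -8*(-5*(-⅕) - 13)*11 = -8*(1 - 13)*11 = -(-96)*11 = -8*(-132) = 1056)
(D(-11) + m)*(a + 2823) = ((-11)² + 1/318)*(1056 + 2823) = (121 + 1/318)*3879 = (38479/318)*3879 = 49753347/106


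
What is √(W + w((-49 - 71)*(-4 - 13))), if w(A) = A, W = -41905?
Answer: I*√39865 ≈ 199.66*I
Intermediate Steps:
√(W + w((-49 - 71)*(-4 - 13))) = √(-41905 + (-49 - 71)*(-4 - 13)) = √(-41905 - 120*(-17)) = √(-41905 + 2040) = √(-39865) = I*√39865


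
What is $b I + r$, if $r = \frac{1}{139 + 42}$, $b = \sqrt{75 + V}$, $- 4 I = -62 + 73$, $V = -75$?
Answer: $\frac{1}{181} \approx 0.0055249$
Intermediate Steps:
$I = - \frac{11}{4}$ ($I = - \frac{-62 + 73}{4} = \left(- \frac{1}{4}\right) 11 = - \frac{11}{4} \approx -2.75$)
$b = 0$ ($b = \sqrt{75 - 75} = \sqrt{0} = 0$)
$r = \frac{1}{181} \approx 0.0055249$
$b I + r = 0 \left(- \frac{11}{4}\right) + \frac{1}{181} = 0 + \frac{1}{181} = \frac{1}{181}$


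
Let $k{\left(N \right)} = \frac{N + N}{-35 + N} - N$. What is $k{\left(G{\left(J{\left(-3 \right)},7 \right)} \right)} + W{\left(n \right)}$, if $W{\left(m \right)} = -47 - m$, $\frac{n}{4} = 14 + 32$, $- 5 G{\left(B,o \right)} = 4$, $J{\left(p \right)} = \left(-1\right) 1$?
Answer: $- \frac{205989}{895} \approx -230.16$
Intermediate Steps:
$J{\left(p \right)} = -1$
$G{\left(B,o \right)} = - \frac{4}{5}$ ($G{\left(B,o \right)} = \left(- \frac{1}{5}\right) 4 = - \frac{4}{5}$)
$k{\left(N \right)} = - N + \frac{2 N}{-35 + N}$ ($k{\left(N \right)} = \frac{2 N}{-35 + N} - N = - N + \frac{2 N}{-35 + N}$)
$n = 184$ ($n = 4 \left(14 + 32\right) = 4 \cdot 46 = 184$)
$k{\left(G{\left(J{\left(-3 \right)},7 \right)} \right)} + W{\left(n \right)} = - \frac{4 \left(37 - - \frac{4}{5}\right)}{5 \left(-35 - \frac{4}{5}\right)} - 231 = - \frac{4 \left(37 + \frac{4}{5}\right)}{5 \left(- \frac{179}{5}\right)} - 231 = \left(- \frac{4}{5}\right) \left(- \frac{5}{179}\right) \frac{189}{5} - 231 = \frac{756}{895} - 231 = - \frac{205989}{895}$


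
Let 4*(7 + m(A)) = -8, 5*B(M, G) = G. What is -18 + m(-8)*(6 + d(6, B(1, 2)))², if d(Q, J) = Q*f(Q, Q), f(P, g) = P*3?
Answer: -116982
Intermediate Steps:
f(P, g) = 3*P
B(M, G) = G/5
m(A) = -9 (m(A) = -7 + (¼)*(-8) = -7 - 2 = -9)
d(Q, J) = 3*Q² (d(Q, J) = Q*(3*Q) = 3*Q²)
-18 + m(-8)*(6 + d(6, B(1, 2)))² = -18 - 9*(6 + 3*6²)² = -18 - 9*(6 + 3*36)² = -18 - 9*(6 + 108)² = -18 - 9*114² = -18 - 9*12996 = -18 - 116964 = -116982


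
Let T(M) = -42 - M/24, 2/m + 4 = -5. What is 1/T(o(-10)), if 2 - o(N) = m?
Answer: -54/2273 ≈ -0.023757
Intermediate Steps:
m = -2/9 (m = 2/(-4 - 5) = 2/(-9) = 2*(-⅑) = -2/9 ≈ -0.22222)
o(N) = 20/9 (o(N) = 2 - 1*(-2/9) = 2 + 2/9 = 20/9)
T(M) = -42 - M/24
1/T(o(-10)) = 1/(-42 - 1/24*20/9) = 1/(-42 - 5/54) = 1/(-2273/54) = -54/2273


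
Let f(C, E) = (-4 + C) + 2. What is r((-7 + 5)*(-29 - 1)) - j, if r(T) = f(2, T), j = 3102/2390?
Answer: -1551/1195 ≈ -1.2979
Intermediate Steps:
f(C, E) = -2 + C
j = 1551/1195 (j = 3102*(1/2390) = 1551/1195 ≈ 1.2979)
r(T) = 0 (r(T) = -2 + 2 = 0)
r((-7 + 5)*(-29 - 1)) - j = 0 - 1*1551/1195 = 0 - 1551/1195 = -1551/1195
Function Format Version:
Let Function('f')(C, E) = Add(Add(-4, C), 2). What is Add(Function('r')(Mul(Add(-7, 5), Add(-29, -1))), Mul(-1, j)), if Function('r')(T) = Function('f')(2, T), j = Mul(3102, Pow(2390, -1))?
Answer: Rational(-1551, 1195) ≈ -1.2979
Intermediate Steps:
Function('f')(C, E) = Add(-2, C)
j = Rational(1551, 1195) (j = Mul(3102, Rational(1, 2390)) = Rational(1551, 1195) ≈ 1.2979)
Function('r')(T) = 0 (Function('r')(T) = Add(-2, 2) = 0)
Add(Function('r')(Mul(Add(-7, 5), Add(-29, -1))), Mul(-1, j)) = Add(0, Mul(-1, Rational(1551, 1195))) = Add(0, Rational(-1551, 1195)) = Rational(-1551, 1195)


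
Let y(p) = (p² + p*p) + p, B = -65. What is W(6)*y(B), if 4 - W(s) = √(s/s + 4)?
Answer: 33540 - 8385*√5 ≈ 14791.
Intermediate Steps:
y(p) = p + 2*p² (y(p) = (p² + p²) + p = 2*p² + p = p + 2*p²)
W(s) = 4 - √5 (W(s) = 4 - √(s/s + 4) = 4 - √(1 + 4) = 4 - √5)
W(6)*y(B) = (4 - √5)*(-65*(1 + 2*(-65))) = (4 - √5)*(-65*(1 - 130)) = (4 - √5)*(-65*(-129)) = (4 - √5)*8385 = 33540 - 8385*√5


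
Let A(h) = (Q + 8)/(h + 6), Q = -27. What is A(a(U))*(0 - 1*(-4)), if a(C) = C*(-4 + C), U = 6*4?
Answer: -38/243 ≈ -0.15638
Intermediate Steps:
U = 24
A(h) = -19/(6 + h) (A(h) = (-27 + 8)/(h + 6) = -19/(6 + h))
A(a(U))*(0 - 1*(-4)) = (-19/(6 + 24*(-4 + 24)))*(0 - 1*(-4)) = (-19/(6 + 24*20))*(0 + 4) = -19/(6 + 480)*4 = -19/486*4 = -38/243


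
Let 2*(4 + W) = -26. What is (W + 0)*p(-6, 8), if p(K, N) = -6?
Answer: 102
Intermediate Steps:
W = -17 (W = -4 + (½)*(-26) = -4 - 13 = -17)
(W + 0)*p(-6, 8) = (-17 + 0)*(-6) = -17*(-6) = 102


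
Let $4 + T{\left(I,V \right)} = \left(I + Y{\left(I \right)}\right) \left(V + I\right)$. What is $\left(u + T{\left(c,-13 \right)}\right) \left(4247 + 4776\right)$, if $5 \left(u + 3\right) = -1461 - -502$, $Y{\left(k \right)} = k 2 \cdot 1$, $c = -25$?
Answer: $\frac{119608888}{5} \approx 2.3922 \cdot 10^{7}$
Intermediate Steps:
$Y{\left(k \right)} = 2 k$ ($Y{\left(k \right)} = 2 k 1 = 2 k$)
$T{\left(I,V \right)} = -4 + 3 I \left(I + V\right)$ ($T{\left(I,V \right)} = -4 + \left(I + 2 I\right) \left(V + I\right) = -4 + 3 I \left(I + V\right)$)
$u = - \frac{974}{5}$ ($u = -3 + \frac{-1461 - -502}{5} = -3 + \frac{-1461 + 502}{5} = -3 + \frac{1}{5} \left(-959\right) = -3 - \frac{959}{5} = - \frac{974}{5} \approx -194.8$)
$\left(u + T{\left(c,-13 \right)}\right) \left(4247 + 4776\right) = \left(- \frac{974}{5} + \left(-4 + 3 \left(-25\right)^{2} + 3 \left(-25\right) \left(-13\right)\right)\right) \left(4247 + 4776\right) = \left(- \frac{974}{5} + \left(-4 + 3 \cdot 625 + 975\right)\right) 9023 = \left(- \frac{974}{5} + \left(-4 + 1875 + 975\right)\right) 9023 = \left(- \frac{974}{5} + 2846\right) 9023 = \frac{13256}{5} \cdot 9023 = \frac{119608888}{5}$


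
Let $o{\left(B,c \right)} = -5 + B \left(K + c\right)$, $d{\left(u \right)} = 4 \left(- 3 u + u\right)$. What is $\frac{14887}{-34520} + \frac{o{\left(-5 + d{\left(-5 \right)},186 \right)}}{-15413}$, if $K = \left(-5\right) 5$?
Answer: $- \frac{423800931}{532056760} \approx -0.79653$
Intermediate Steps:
$K = -25$
$d{\left(u \right)} = - 8 u$ ($d{\left(u \right)} = 4 \left(- 2 u\right) = - 8 u$)
$o{\left(B,c \right)} = -5 + B \left(-25 + c\right)$
$\frac{14887}{-34520} + \frac{o{\left(-5 + d{\left(-5 \right)},186 \right)}}{-15413} = \frac{14887}{-34520} + \frac{-5 - 25 \left(-5 - -40\right) + \left(-5 - -40\right) 186}{-15413} = 14887 \left(- \frac{1}{34520}\right) + \left(-5 - 25 \left(-5 + 40\right) + \left(-5 + 40\right) 186\right) \left(- \frac{1}{15413}\right) = - \frac{14887}{34520} + \left(-5 - 875 + 35 \cdot 186\right) \left(- \frac{1}{15413}\right) = - \frac{14887}{34520} + \left(-5 - 875 + 6510\right) \left(- \frac{1}{15413}\right) = - \frac{14887}{34520} + 5630 \left(- \frac{1}{15413}\right) = - \frac{14887}{34520} - \frac{5630}{15413} = - \frac{423800931}{532056760}$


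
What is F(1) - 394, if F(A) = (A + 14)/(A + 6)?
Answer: -2743/7 ≈ -391.86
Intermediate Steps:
F(A) = (14 + A)/(6 + A)
F(1) - 394 = (14 + 1)/(6 + 1) - 394 = 15/7 - 394 = -2743/7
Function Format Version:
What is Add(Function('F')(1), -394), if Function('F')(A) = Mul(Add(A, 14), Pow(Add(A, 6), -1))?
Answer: Rational(-2743, 7) ≈ -391.86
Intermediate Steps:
Function('F')(A) = Mul(Pow(Add(6, A), -1), Add(14, A)) (Function('F')(A) = Mul(Add(14, A), Pow(Add(6, A), -1)) = Mul(Pow(Add(6, A), -1), Add(14, A)))
Add(Function('F')(1), -394) = Add(Mul(Pow(Add(6, 1), -1), Add(14, 1)), -394) = Add(Mul(Pow(7, -1), 15), -394) = Add(Mul(Rational(1, 7), 15), -394) = Add(Rational(15, 7), -394) = Rational(-2743, 7)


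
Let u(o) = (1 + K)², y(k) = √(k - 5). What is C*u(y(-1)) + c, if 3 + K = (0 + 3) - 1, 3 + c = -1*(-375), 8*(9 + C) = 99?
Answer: 372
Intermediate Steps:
C = 27/8 (C = -9 + (⅛)*99 = -9 + 99/8 = 27/8 ≈ 3.3750)
y(k) = √(-5 + k)
c = 372 (c = -3 - 1*(-375) = -3 + 375 = 372)
K = -1 (K = -3 + ((0 + 3) - 1) = -3 + (3 - 1) = -3 + 2 = -1)
u(o) = 0 (u(o) = (1 - 1)² = 0² = 0)
C*u(y(-1)) + c = (27/8)*0 + 372 = 0 + 372 = 372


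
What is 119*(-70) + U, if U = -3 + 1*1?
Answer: -8332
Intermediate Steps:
U = -2 (U = -3 + 1 = -2)
119*(-70) + U = 119*(-70) - 2 = -8330 - 2 = -8332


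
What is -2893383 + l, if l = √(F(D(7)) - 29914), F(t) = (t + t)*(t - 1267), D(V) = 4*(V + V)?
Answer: -2893383 + 3*I*√18394 ≈ -2.8934e+6 + 406.87*I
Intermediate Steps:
D(V) = 8*V (D(V) = 4*(2*V) = 8*V)
F(t) = 2*t*(-1267 + t) (F(t) = (2*t)*(-1267 + t) = 2*t*(-1267 + t))
l = 3*I*√18394 (l = √(2*(8*7)*(-1267 + 8*7) - 29914) = √(2*56*(-1267 + 56) - 29914) = √(2*56*(-1211) - 29914) = √(-135632 - 29914) = √(-165546) = 3*I*√18394 ≈ 406.87*I)
-2893383 + l = -2893383 + 3*I*√18394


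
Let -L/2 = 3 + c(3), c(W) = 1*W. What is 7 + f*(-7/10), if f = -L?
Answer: -7/5 ≈ -1.4000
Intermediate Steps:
c(W) = W
L = -12 (L = -2*(3 + 3) = -2*6 = -12)
f = 12 (f = -1*(-12) = 12)
7 + f*(-7/10) = 7 + 12*(-7/10) = 7 - 42/5 = -7/5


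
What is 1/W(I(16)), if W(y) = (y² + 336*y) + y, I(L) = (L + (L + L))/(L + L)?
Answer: 4/2031 ≈ 0.0019695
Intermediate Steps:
I(L) = 3/2 (I(L) = (L + 2*L)/((2*L)) = (3*L)*(1/(2*L)) = 3/2)
W(y) = y² + 337*y
1/W(I(16)) = 1/(3*(337 + 3/2)/2) = 1/((3/2)*(677/2)) = 1/(2031/4) = 4/2031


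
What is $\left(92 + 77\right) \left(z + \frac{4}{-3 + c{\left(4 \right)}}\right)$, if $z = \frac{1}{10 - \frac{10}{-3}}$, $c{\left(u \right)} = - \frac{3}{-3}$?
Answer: $- \frac{13013}{40} \approx -325.33$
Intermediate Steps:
$c{\left(u \right)} = 1$ ($c{\left(u \right)} = \left(-3\right) \left(- \frac{1}{3}\right) = 1$)
$z = \frac{3}{40}$ ($z = \frac{1}{10 - - \frac{10}{3}} = \frac{1}{10 + \frac{10}{3}} = \frac{1}{\frac{40}{3}} = \frac{3}{40} \approx 0.075$)
$\left(92 + 77\right) \left(z + \frac{4}{-3 + c{\left(4 \right)}}\right) = \left(92 + 77\right) \left(\frac{3}{40} + \frac{4}{-3 + 1}\right) = 169 \left(\frac{3}{40} + \frac{4}{-2}\right) = 169 \left(\frac{3}{40} + 4 \left(- \frac{1}{2}\right)\right) = 169 \left(\frac{3}{40} - 2\right) = 169 \left(- \frac{77}{40}\right) = - \frac{13013}{40}$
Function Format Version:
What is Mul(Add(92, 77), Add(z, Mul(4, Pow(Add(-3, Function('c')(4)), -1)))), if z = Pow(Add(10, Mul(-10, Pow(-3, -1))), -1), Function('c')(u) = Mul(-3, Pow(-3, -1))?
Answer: Rational(-13013, 40) ≈ -325.33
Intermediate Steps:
Function('c')(u) = 1 (Function('c')(u) = Mul(-3, Rational(-1, 3)) = 1)
z = Rational(3, 40) (z = Pow(Add(10, Mul(-10, Rational(-1, 3))), -1) = Pow(Add(10, Rational(10, 3)), -1) = Pow(Rational(40, 3), -1) = Rational(3, 40) ≈ 0.075000)
Mul(Add(92, 77), Add(z, Mul(4, Pow(Add(-3, Function('c')(4)), -1)))) = Mul(Add(92, 77), Add(Rational(3, 40), Mul(4, Pow(Add(-3, 1), -1)))) = Mul(169, Add(Rational(3, 40), Mul(4, Pow(-2, -1)))) = Mul(169, Add(Rational(3, 40), Mul(4, Rational(-1, 2)))) = Mul(169, Add(Rational(3, 40), -2)) = Mul(169, Rational(-77, 40)) = Rational(-13013, 40)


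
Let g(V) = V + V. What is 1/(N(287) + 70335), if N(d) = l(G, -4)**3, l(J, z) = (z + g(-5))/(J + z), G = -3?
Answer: 1/70343 ≈ 1.4216e-5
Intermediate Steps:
g(V) = 2*V
l(J, z) = (-10 + z)/(J + z) (l(J, z) = (z + 2*(-5))/(J + z) = (z - 10)/(J + z) = (-10 + z)/(J + z))
N(d) = 8 (N(d) = ((-10 - 4)/(-3 - 4))**3 = (-14/(-7))**3 = (-1/7*(-14))**3 = 2**3 = 8)
1/(N(287) + 70335) = 1/(8 + 70335) = 1/70343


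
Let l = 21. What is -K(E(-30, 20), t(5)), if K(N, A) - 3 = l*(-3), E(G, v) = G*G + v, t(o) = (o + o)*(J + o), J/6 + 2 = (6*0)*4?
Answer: 60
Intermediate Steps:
J = -12 (J = -12 + 6*((6*0)*4) = -12 + 6*(0*4) = -12 + 6*0 = -12 + 0 = -12)
t(o) = 2*o*(-12 + o) (t(o) = (o + o)*(-12 + o) = (2*o)*(-12 + o) = 2*o*(-12 + o))
E(G, v) = v + G² (E(G, v) = G² + v = v + G²)
K(N, A) = -60 (K(N, A) = 3 + 21*(-3) = 3 - 63 = -60)
-K(E(-30, 20), t(5)) = -1*(-60) = 60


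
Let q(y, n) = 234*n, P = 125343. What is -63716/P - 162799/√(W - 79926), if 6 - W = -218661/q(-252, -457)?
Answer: -63716/125343 + 162799*I*√101551932424722/2848901207 ≈ -0.50833 + 575.86*I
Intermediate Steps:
W = 140989/35646 (W = 6 - (-218661)/(234*(-457)) = 6 - (-218661)/(-106938) = 6 - (-218661)*(-1)/106938 = 6 - 1*72887/35646 = 6 - 72887/35646 = 140989/35646 ≈ 3.9553)
-63716/P - 162799/√(W - 79926) = -63716/125343 - 162799/√(140989/35646 - 79926) = -63716*1/125343 - 162799*(-I*√101551932424722/2848901207) = -63716/125343 - 162799*(-I*√101551932424722/2848901207) = -63716/125343 - (-162799)*I*√101551932424722/2848901207 = -63716/125343 + 162799*I*√101551932424722/2848901207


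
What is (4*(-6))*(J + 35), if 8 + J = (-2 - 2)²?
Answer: -1032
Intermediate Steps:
J = 8 (J = -8 + (-2 - 2)² = -8 + (-4)² = -8 + 16 = 8)
(4*(-6))*(J + 35) = (4*(-6))*(8 + 35) = -24*43 = -1032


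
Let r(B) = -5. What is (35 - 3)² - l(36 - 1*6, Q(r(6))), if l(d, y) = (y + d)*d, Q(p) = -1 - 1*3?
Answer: 244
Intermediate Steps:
Q(p) = -4 (Q(p) = -1 - 3 = -4)
l(d, y) = d*(d + y) (l(d, y) = (d + y)*d = d*(d + y))
(35 - 3)² - l(36 - 1*6, Q(r(6))) = (35 - 3)² - (36 - 1*6)*((36 - 1*6) - 4) = 32² - (36 - 6)*((36 - 6) - 4) = 1024 - 30*(30 - 4) = 1024 - 30*26 = 1024 - 1*780 = 1024 - 780 = 244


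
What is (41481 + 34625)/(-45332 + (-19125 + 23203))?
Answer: -38053/20627 ≈ -1.8448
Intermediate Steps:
(41481 + 34625)/(-45332 + (-19125 + 23203)) = 76106/(-45332 + 4078) = 76106/(-41254) = 76106*(-1/41254) = -38053/20627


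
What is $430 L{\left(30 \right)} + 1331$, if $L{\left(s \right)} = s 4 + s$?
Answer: $65831$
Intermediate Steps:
$L{\left(s \right)} = 5 s$ ($L{\left(s \right)} = 4 s + s = 5 s$)
$430 L{\left(30 \right)} + 1331 = 430 \cdot 5 \cdot 30 + 1331 = 430 \cdot 150 + 1331 = 64500 + 1331 = 65831$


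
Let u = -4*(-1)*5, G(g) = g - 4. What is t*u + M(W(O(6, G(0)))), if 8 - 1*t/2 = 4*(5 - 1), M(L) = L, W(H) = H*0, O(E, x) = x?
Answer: -320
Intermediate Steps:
G(g) = -4 + g
u = 20 (u = 4*5 = 20)
W(H) = 0
t = -16 (t = 16 - 8*(5 - 1) = 16 - 8*4 = 16 - 2*16 = 16 - 32 = -16)
t*u + M(W(O(6, G(0)))) = -16*20 + 0 = -320 + 0 = -320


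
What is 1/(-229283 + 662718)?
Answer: 1/433435 ≈ 2.3072e-6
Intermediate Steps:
1/(-229283 + 662718) = 1/433435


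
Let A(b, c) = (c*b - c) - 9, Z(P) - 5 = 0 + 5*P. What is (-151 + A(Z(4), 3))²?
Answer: 7744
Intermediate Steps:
Z(P) = 5 + 5*P (Z(P) = 5 + (0 + 5*P) = 5 + 5*P)
A(b, c) = -9 - c + b*c (A(b, c) = (b*c - c) - 9 = (-c + b*c) - 9 = -9 - c + b*c)
(-151 + A(Z(4), 3))² = (-151 + (-9 - 1*3 + (5 + 5*4)*3))² = (-151 + (-9 - 3 + (5 + 20)*3))² = (-151 + (-9 - 3 + 25*3))² = (-151 + (-9 - 3 + 75))² = (-151 + 63)² = (-88)² = 7744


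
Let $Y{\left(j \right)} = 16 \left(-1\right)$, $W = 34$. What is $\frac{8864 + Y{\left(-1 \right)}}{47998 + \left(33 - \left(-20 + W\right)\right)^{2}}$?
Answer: $\frac{8848}{48359} \approx 0.18296$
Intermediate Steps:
$Y{\left(j \right)} = -16$
$\frac{8864 + Y{\left(-1 \right)}}{47998 + \left(33 - \left(-20 + W\right)\right)^{2}} = \frac{8864 - 16}{47998 + \left(33 + \left(20 - 34\right)\right)^{2}} = \frac{8848}{47998 + \left(33 + \left(20 - 34\right)\right)^{2}} = \frac{8848}{47998 + \left(33 - 14\right)^{2}} = \frac{8848}{47998 + 19^{2}} = \frac{8848}{47998 + 361} = \frac{8848}{48359}$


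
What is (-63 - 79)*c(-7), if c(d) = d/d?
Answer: -142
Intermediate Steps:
c(d) = 1
(-63 - 79)*c(-7) = (-63 - 79)*1 = -142*1 = -142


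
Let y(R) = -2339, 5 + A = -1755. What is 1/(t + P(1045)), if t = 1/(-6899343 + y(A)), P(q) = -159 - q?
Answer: -6901682/8309625129 ≈ -0.00083056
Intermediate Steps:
A = -1760 (A = -5 - 1755 = -1760)
t = -1/6901682 (t = 1/(-6899343 - 2339) = 1/(-6901682) = -1/6901682 ≈ -1.4489e-7)
1/(t + P(1045)) = 1/(-1/6901682 + (-159 - 1*1045)) = 1/(-1/6901682 + (-159 - 1045)) = 1/(-1/6901682 - 1204) = 1/(-8309625129/6901682) = -6901682/8309625129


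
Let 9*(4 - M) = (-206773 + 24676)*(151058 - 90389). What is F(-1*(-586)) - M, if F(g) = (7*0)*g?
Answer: -1227515881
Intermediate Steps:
M = 1227515881 (M = 4 - (-206773 + 24676)*(151058 - 90389)/9 = 4 - (-20233)*60669 = 4 - 1/9*(-11047642893) = 4 + 1227515877 = 1227515881)
F(g) = 0 (F(g) = 0*g = 0)
F(-1*(-586)) - M = 0 - 1*1227515881 = 0 - 1227515881 = -1227515881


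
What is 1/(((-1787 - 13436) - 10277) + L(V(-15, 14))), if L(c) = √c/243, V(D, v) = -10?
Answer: -150574950/3839661225001 - 243*I*√10/38396612250010 ≈ -3.9216e-5 - 2.0013e-11*I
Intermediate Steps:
L(c) = √c/243
1/(((-1787 - 13436) - 10277) + L(V(-15, 14))) = 1/(((-1787 - 13436) - 10277) + √(-10)/243) = 1/((-15223 - 10277) + (I*√10)/243) = 1/(-25500 + I*√10/243)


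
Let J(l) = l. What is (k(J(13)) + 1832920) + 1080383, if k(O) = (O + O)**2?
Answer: 2913979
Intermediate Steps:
k(O) = 4*O**2 (k(O) = (2*O)**2 = 4*O**2)
(k(J(13)) + 1832920) + 1080383 = (4*13**2 + 1832920) + 1080383 = (4*169 + 1832920) + 1080383 = (676 + 1832920) + 1080383 = 1833596 + 1080383 = 2913979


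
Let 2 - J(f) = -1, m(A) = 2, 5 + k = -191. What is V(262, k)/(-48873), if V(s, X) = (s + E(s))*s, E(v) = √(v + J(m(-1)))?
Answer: -68644/48873 - 262*√265/48873 ≈ -1.4918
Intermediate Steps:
k = -196 (k = -5 - 191 = -196)
J(f) = 3 (J(f) = 2 - 1*(-1) = 2 + 1 = 3)
E(v) = √(3 + v) (E(v) = √(v + 3) = √(3 + v))
V(s, X) = s*(s + √(3 + s)) (V(s, X) = (s + √(3 + s))*s = s*(s + √(3 + s)))
V(262, k)/(-48873) = (262*(262 + √(3 + 262)))/(-48873) = (262*(262 + √265))*(-1/48873) = (68644 + 262*√265)*(-1/48873) = -68644/48873 - 262*√265/48873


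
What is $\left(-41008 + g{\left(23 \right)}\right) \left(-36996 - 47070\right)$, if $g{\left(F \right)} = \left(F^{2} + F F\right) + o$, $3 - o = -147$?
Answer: $3345826800$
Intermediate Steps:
$o = 150$ ($o = 3 - -147 = 3 + 147 = 150$)
$g{\left(F \right)} = 150 + 2 F^{2}$ ($g{\left(F \right)} = \left(F^{2} + F F\right) + 150 = \left(F^{2} + F^{2}\right) + 150 = 2 F^{2} + 150 = 150 + 2 F^{2}$)
$\left(-41008 + g{\left(23 \right)}\right) \left(-36996 - 47070\right) = \left(-41008 + \left(150 + 2 \cdot 23^{2}\right)\right) \left(-36996 - 47070\right) = \left(-41008 + \left(150 + 2 \cdot 529\right)\right) \left(-84066\right) = \left(-41008 + \left(150 + 1058\right)\right) \left(-84066\right) = \left(-41008 + 1208\right) \left(-84066\right) = \left(-39800\right) \left(-84066\right) = 3345826800$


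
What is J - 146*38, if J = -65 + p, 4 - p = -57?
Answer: -5552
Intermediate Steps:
p = 61 (p = 4 - 1*(-57) = 4 + 57 = 61)
J = -4 (J = -65 + 61 = -4)
J - 146*38 = -4 - 146*38 = -4 - 5548 = -5552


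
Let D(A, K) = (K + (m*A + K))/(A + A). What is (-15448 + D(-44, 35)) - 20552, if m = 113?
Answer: -1581549/44 ≈ -35944.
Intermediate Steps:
D(A, K) = (2*K + 113*A)/(2*A) (D(A, K) = (K + (113*A + K))/(A + A) = (K + (K + 113*A))/((2*A)) = (2*K + 113*A)*(1/(2*A)) = (2*K + 113*A)/(2*A))
(-15448 + D(-44, 35)) - 20552 = (-15448 + (113/2 + 35/(-44))) - 20552 = (-15448 + (113/2 + 35*(-1/44))) - 20552 = (-15448 + (113/2 - 35/44)) - 20552 = (-15448 + 2451/44) - 20552 = -677261/44 - 20552 = -1581549/44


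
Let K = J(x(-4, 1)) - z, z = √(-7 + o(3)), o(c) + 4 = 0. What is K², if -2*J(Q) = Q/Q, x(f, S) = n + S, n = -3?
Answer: -43/4 + I*√11 ≈ -10.75 + 3.3166*I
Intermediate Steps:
o(c) = -4 (o(c) = -4 + 0 = -4)
x(f, S) = -3 + S
z = I*√11 (z = √(-7 - 4) = √(-11) = I*√11 ≈ 3.3166*I)
J(Q) = -½ (J(Q) = -Q/(2*Q) = -½*1 = -½)
K = -½ - I*√11 ≈ -0.5 - 3.3166*I
K² = (-½ - I*√11)²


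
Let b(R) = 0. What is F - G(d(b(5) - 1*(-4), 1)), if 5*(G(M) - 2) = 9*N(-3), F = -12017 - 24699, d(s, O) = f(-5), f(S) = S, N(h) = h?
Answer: -183563/5 ≈ -36713.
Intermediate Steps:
d(s, O) = -5
F = -36716
G(M) = -17/5 (G(M) = 2 + (9*(-3))/5 = 2 + (1/5)*(-27) = 2 - 27/5 = -17/5)
F - G(d(b(5) - 1*(-4), 1)) = -36716 - 1*(-17/5) = -36716 + 17/5 = -183563/5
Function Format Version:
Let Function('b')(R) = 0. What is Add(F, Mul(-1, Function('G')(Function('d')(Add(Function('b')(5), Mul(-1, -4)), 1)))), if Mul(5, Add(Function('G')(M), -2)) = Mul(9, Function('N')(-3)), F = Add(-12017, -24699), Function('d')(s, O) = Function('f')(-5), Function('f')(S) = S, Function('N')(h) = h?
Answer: Rational(-183563, 5) ≈ -36713.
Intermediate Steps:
Function('d')(s, O) = -5
F = -36716
Function('G')(M) = Rational(-17, 5) (Function('G')(M) = Add(2, Mul(Rational(1, 5), Mul(9, -3))) = Add(2, Mul(Rational(1, 5), -27)) = Add(2, Rational(-27, 5)) = Rational(-17, 5))
Add(F, Mul(-1, Function('G')(Function('d')(Add(Function('b')(5), Mul(-1, -4)), 1)))) = Add(-36716, Mul(-1, Rational(-17, 5))) = Add(-36716, Rational(17, 5)) = Rational(-183563, 5)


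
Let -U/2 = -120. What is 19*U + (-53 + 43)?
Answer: 4550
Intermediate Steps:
U = 240 (U = -2*(-120) = 240)
19*U + (-53 + 43) = 19*240 + (-53 + 43) = 4560 - 10 = 4550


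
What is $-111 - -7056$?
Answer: $6945$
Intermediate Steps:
$-111 - -7056 = -111 + 7056 = 6945$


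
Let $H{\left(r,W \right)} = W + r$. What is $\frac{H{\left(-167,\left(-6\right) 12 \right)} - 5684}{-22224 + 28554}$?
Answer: $- \frac{5923}{6330} \approx -0.9357$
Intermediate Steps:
$\frac{H{\left(-167,\left(-6\right) 12 \right)} - 5684}{-22224 + 28554} = \frac{\left(\left(-6\right) 12 - 167\right) - 5684}{-22224 + 28554} = \frac{\left(-72 - 167\right) - 5684}{6330} = \left(-239 - 5684\right) \frac{1}{6330} = \left(-5923\right) \frac{1}{6330} = - \frac{5923}{6330}$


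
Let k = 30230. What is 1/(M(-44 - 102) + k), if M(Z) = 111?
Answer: 1/30341 ≈ 3.2959e-5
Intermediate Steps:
1/(M(-44 - 102) + k) = 1/(111 + 30230) = 1/30341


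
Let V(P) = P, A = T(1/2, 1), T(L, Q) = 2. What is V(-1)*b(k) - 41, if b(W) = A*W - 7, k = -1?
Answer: -32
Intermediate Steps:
A = 2
b(W) = -7 + 2*W (b(W) = 2*W - 7 = -7 + 2*W)
V(-1)*b(k) - 41 = -(-7 + 2*(-1)) - 41 = -(-7 - 2) - 41 = -1*(-9) - 41 = 9 - 41 = -32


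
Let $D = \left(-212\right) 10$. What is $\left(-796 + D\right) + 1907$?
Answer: $-1009$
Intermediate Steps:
$D = -2120$
$\left(-796 + D\right) + 1907 = \left(-796 - 2120\right) + 1907 = -2916 + 1907 = -1009$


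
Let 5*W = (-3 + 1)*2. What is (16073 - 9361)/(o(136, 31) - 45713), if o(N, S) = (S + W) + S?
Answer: -33560/228259 ≈ -0.14703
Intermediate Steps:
W = -⅘ (W = ((-3 + 1)*2)/5 = (-2*2)/5 = (⅕)*(-4) = -⅘ ≈ -0.80000)
o(N, S) = -⅘ + 2*S (o(N, S) = (S - ⅘) + S = (-⅘ + S) + S = -⅘ + 2*S)
(16073 - 9361)/(o(136, 31) - 45713) = (16073 - 9361)/((-⅘ + 2*31) - 45713) = 6712/((-⅘ + 62) - 45713) = 6712/(306/5 - 45713) = 6712/(-228259/5) = 6712*(-5/228259) = -33560/228259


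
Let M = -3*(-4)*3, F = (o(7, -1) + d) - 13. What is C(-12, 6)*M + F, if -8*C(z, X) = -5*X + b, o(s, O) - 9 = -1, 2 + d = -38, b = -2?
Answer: 99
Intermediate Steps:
d = -40 (d = -2 - 38 = -40)
o(s, O) = 8 (o(s, O) = 9 - 1 = 8)
F = -45 (F = (8 - 40) - 13 = -32 - 13 = -45)
C(z, X) = 1/4 + 5*X/8 (C(z, X) = -(-5*X - 2)/8 = -(-2 - 5*X)/8 = 1/4 + 5*X/8)
M = 36 (M = 12*3 = 36)
C(-12, 6)*M + F = (1/4 + (5/8)*6)*36 - 45 = (1/4 + 15/4)*36 - 45 = 4*36 - 45 = 144 - 45 = 99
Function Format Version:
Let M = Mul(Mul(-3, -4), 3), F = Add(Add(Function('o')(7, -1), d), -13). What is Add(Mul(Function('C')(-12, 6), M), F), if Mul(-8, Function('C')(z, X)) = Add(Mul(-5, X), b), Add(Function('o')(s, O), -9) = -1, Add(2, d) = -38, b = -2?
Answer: 99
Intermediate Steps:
d = -40 (d = Add(-2, -38) = -40)
Function('o')(s, O) = 8 (Function('o')(s, O) = Add(9, -1) = 8)
F = -45 (F = Add(Add(8, -40), -13) = Add(-32, -13) = -45)
Function('C')(z, X) = Add(Rational(1, 4), Mul(Rational(5, 8), X)) (Function('C')(z, X) = Mul(Rational(-1, 8), Add(Mul(-5, X), -2)) = Mul(Rational(-1, 8), Add(-2, Mul(-5, X))) = Add(Rational(1, 4), Mul(Rational(5, 8), X)))
M = 36 (M = Mul(12, 3) = 36)
Add(Mul(Function('C')(-12, 6), M), F) = Add(Mul(Add(Rational(1, 4), Mul(Rational(5, 8), 6)), 36), -45) = Add(Mul(Add(Rational(1, 4), Rational(15, 4)), 36), -45) = Add(Mul(4, 36), -45) = Add(144, -45) = 99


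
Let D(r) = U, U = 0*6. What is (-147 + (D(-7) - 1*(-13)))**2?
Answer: 17956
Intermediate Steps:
U = 0
D(r) = 0
(-147 + (D(-7) - 1*(-13)))**2 = (-147 + (0 - 1*(-13)))**2 = (-147 + (0 + 13))**2 = (-147 + 13)**2 = (-134)**2 = 17956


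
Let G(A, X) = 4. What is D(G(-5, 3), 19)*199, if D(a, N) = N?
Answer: 3781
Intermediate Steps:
D(G(-5, 3), 19)*199 = 19*199 = 3781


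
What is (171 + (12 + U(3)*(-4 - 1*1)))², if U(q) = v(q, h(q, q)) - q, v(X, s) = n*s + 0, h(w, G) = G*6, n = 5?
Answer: 63504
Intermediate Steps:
h(w, G) = 6*G
v(X, s) = 5*s (v(X, s) = 5*s + 0 = 5*s)
U(q) = 29*q (U(q) = 5*(6*q) - q = 30*q - q = 29*q)
(171 + (12 + U(3)*(-4 - 1*1)))² = (171 + (12 + (29*3)*(-4 - 1*1)))² = (171 + (12 + 87*(-4 - 1)))² = (171 + (12 + 87*(-5)))² = (171 + (12 - 435))² = (171 - 423)² = (-252)² = 63504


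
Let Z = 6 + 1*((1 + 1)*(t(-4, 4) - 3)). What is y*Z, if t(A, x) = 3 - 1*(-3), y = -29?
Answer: -348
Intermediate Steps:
t(A, x) = 6 (t(A, x) = 3 + 3 = 6)
Z = 12 (Z = 6 + 1*((1 + 1)*(6 - 3)) = 6 + 1*(2*3) = 6 + 1*6 = 6 + 6 = 12)
y*Z = -29*12 = -348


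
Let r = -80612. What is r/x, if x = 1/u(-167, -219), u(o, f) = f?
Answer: 17654028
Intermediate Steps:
x = -1/219 (x = 1/(-219) = -1/219 ≈ -0.0045662)
r/x = -80612/(-1/219) = -80612*(-219) = 17654028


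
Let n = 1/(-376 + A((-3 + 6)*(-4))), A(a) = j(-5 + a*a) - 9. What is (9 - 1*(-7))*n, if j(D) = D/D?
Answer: -1/24 ≈ -0.041667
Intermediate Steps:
j(D) = 1
A(a) = -8 (A(a) = 1 - 9 = -8)
n = -1/384 (n = 1/(-376 - 8) = 1/(-384) = -1/384 ≈ -0.0026042)
(9 - 1*(-7))*n = (9 - 1*(-7))*(-1/384) = (9 + 7)*(-1/384) = 16*(-1/384) = -1/24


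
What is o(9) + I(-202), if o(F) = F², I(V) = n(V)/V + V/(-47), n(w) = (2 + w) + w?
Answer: 414356/4747 ≈ 87.288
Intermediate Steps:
n(w) = 2 + 2*w
I(V) = -V/47 + (2 + 2*V)/V (I(V) = (2 + 2*V)/V + V/(-47) = (2 + 2*V)/V + V*(-1/47) = (2 + 2*V)/V - V/47 = -V/47 + (2 + 2*V)/V)
o(9) + I(-202) = 9² + (2 + 2/(-202) - 1/47*(-202)) = 81 + (2 + 2*(-1/202) + 202/47) = 81 + (2 - 1/101 + 202/47) = 81 + 29849/4747 = 414356/4747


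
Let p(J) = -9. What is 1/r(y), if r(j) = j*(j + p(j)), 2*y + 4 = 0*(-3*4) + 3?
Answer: 4/19 ≈ 0.21053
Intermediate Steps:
y = -½ (y = -2 + (0*(-3*4) + 3)/2 = -2 + (0*(-12) + 3)/2 = -2 + (0 + 3)/2 = -2 + (½)*3 = -2 + 3/2 = -½ ≈ -0.50000)
r(j) = j*(-9 + j) (r(j) = j*(j - 9) = j*(-9 + j))
1/r(y) = 1/(-(-9 - ½)/2) = 1/(-½*(-19/2)) = 1/(19/4) = 4/19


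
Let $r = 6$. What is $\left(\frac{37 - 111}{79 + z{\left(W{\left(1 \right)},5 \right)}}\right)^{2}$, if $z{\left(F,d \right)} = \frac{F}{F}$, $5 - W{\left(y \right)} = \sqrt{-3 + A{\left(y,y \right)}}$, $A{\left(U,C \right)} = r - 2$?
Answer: $\frac{1369}{1600} \approx 0.85563$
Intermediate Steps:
$A{\left(U,C \right)} = 4$ ($A{\left(U,C \right)} = 6 - 2 = 4$)
$W{\left(y \right)} = 4$ ($W{\left(y \right)} = 5 - \sqrt{-3 + 4} = 5 - \sqrt{1} = 5 - 1 = 4$)
$z{\left(F,d \right)} = 1$
$\left(\frac{37 - 111}{79 + z{\left(W{\left(1 \right)},5 \right)}}\right)^{2} = \left(\frac{37 - 111}{79 + 1}\right)^{2} = \left(- \frac{74}{80}\right)^{2} = \left(\left(-74\right) \frac{1}{80}\right)^{2} = \left(- \frac{37}{40}\right)^{2} = \frac{1369}{1600}$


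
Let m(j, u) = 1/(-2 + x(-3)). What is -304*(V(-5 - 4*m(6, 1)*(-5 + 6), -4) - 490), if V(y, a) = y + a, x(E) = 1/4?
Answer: 1057008/7 ≈ 1.5100e+5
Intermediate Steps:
x(E) = ¼
m(j, u) = -4/7 (m(j, u) = 1/(-2 + ¼) = 1/(-7/4) = -4/7)
V(y, a) = a + y
-304*(V(-5 - 4*m(6, 1)*(-5 + 6), -4) - 490) = -304*((-4 + (-5 - (-16)*(-5 + 6)/7)) - 490) = -304*((-4 + (-5 - (-16)/7)) - 490) = -304*((-4 + (-5 - 4*(-4/7))) - 490) = -304*((-4 + (-5 + 16/7)) - 490) = -304*((-4 - 19/7) - 490) = -304*(-47/7 - 490) = -304*(-3477/7) = 1057008/7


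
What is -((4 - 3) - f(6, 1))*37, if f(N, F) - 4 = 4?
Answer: 259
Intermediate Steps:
f(N, F) = 8 (f(N, F) = 4 + 4 = 8)
-((4 - 3) - f(6, 1))*37 = -((4 - 3) - 1*8)*37 = -(1 - 8)*37 = -1*(-7)*37 = 7*37 = 259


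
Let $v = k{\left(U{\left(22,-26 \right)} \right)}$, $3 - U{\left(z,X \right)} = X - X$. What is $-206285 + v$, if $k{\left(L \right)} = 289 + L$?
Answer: $-205993$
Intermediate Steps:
$U{\left(z,X \right)} = 3$ ($U{\left(z,X \right)} = 3 - \left(X - X\right) = 3 - 0 = 3 + 0 = 3$)
$v = 292$ ($v = 289 + 3 = 292$)
$-206285 + v = -206285 + 292 = -205993$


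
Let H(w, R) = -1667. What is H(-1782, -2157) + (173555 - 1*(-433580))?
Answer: 605468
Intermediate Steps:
H(-1782, -2157) + (173555 - 1*(-433580)) = -1667 + (173555 - 1*(-433580)) = -1667 + (173555 + 433580) = -1667 + 607135 = 605468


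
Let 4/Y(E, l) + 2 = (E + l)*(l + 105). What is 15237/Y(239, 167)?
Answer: 841310955/2 ≈ 4.2066e+8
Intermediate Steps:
Y(E, l) = 4/(-2 + (105 + l)*(E + l)) (Y(E, l) = 4/(-2 + (E + l)*(l + 105)) = 4/(-2 + (E + l)*(105 + l)) = 4/(-2 + (105 + l)*(E + l)))
15237/Y(239, 167) = 15237/((4/(-2 + 167² + 105*239 + 105*167 + 239*167))) = 15237/((4/(-2 + 27889 + 25095 + 17535 + 39913))) = 15237/((4/110430)) = 15237/((4*(1/110430))) = 15237/(2/55215) = 15237*(55215/2) = 841310955/2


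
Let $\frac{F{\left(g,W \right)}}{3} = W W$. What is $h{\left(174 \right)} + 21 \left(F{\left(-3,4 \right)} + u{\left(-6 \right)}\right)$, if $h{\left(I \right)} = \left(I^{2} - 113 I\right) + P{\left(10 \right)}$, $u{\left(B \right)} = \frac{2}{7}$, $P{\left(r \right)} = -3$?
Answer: $11625$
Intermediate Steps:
$u{\left(B \right)} = \frac{2}{7}$ ($u{\left(B \right)} = 2 \cdot \frac{1}{7} = \frac{2}{7}$)
$F{\left(g,W \right)} = 3 W^{2}$ ($F{\left(g,W \right)} = 3 W W = 3 W^{2}$)
$h{\left(I \right)} = -3 + I^{2} - 113 I$ ($h{\left(I \right)} = \left(I^{2} - 113 I\right) - 3 = -3 + I^{2} - 113 I$)
$h{\left(174 \right)} + 21 \left(F{\left(-3,4 \right)} + u{\left(-6 \right)}\right) = \left(-3 + 174^{2} - 19662\right) + 21 \left(3 \cdot 4^{2} + \frac{2}{7}\right) = \left(-3 + 30276 - 19662\right) + 21 \left(3 \cdot 16 + \frac{2}{7}\right) = 10611 + 21 \left(48 + \frac{2}{7}\right) = 10611 + 21 \cdot \frac{338}{7} = 10611 + 1014 = 11625$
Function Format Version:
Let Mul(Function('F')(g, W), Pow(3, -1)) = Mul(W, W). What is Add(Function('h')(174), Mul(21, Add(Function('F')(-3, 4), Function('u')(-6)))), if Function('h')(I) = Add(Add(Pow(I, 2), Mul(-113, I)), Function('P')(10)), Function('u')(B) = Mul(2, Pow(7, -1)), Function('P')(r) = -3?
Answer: 11625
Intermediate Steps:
Function('u')(B) = Rational(2, 7) (Function('u')(B) = Mul(2, Rational(1, 7)) = Rational(2, 7))
Function('F')(g, W) = Mul(3, Pow(W, 2)) (Function('F')(g, W) = Mul(3, Mul(W, W)) = Mul(3, Pow(W, 2)))
Function('h')(I) = Add(-3, Pow(I, 2), Mul(-113, I)) (Function('h')(I) = Add(Add(Pow(I, 2), Mul(-113, I)), -3) = Add(-3, Pow(I, 2), Mul(-113, I)))
Add(Function('h')(174), Mul(21, Add(Function('F')(-3, 4), Function('u')(-6)))) = Add(Add(-3, Pow(174, 2), Mul(-113, 174)), Mul(21, Add(Mul(3, Pow(4, 2)), Rational(2, 7)))) = Add(Add(-3, 30276, -19662), Mul(21, Add(Mul(3, 16), Rational(2, 7)))) = Add(10611, Mul(21, Add(48, Rational(2, 7)))) = Add(10611, Mul(21, Rational(338, 7))) = Add(10611, 1014) = 11625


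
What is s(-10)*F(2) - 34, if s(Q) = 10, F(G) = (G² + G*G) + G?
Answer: 66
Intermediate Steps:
F(G) = G + 2*G² (F(G) = (G² + G²) + G = 2*G² + G = G + 2*G²)
s(-10)*F(2) - 34 = 10*(2*(1 + 2*2)) - 34 = 10*(2*(1 + 4)) - 34 = 10*(2*5) - 34 = 10*10 - 34 = 100 - 34 = 66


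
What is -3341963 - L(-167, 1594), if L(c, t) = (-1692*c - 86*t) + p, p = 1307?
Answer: -3488750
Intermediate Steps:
L(c, t) = 1307 - 1692*c - 86*t (L(c, t) = (-1692*c - 86*t) + 1307 = 1307 - 1692*c - 86*t)
-3341963 - L(-167, 1594) = -3341963 - (1307 - 1692*(-167) - 86*1594) = -3341963 - (1307 + 282564 - 137084) = -3341963 - 1*146787 = -3341963 - 146787 = -3488750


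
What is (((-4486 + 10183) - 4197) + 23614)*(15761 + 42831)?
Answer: 1471479488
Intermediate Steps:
(((-4486 + 10183) - 4197) + 23614)*(15761 + 42831) = ((5697 - 4197) + 23614)*58592 = (1500 + 23614)*58592 = 25114*58592 = 1471479488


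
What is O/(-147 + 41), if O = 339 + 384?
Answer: -723/106 ≈ -6.8208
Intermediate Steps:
O = 723
O/(-147 + 41) = 723/(-147 + 41) = 723/(-106) = 723*(-1/106) = -723/106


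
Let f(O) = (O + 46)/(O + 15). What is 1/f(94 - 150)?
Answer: 41/10 ≈ 4.1000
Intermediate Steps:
f(O) = (46 + O)/(15 + O)
1/f(94 - 150) = 1/((46 + (94 - 150))/(15 + (94 - 150))) = 1/((46 - 56)/(15 - 56)) = 1/(-10/(-41)) = 1/(-1/41*(-10)) = 1/(10/41) = 41/10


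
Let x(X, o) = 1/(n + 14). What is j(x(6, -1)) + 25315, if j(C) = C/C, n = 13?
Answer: 25316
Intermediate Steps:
x(X, o) = 1/27 (x(X, o) = 1/(13 + 14) = 1/27)
j(C) = 1
j(x(6, -1)) + 25315 = 1 + 25315 = 25316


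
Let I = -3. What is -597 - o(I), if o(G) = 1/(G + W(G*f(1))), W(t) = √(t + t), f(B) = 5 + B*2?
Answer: -10148/17 + I*√42/51 ≈ -596.94 + 0.12707*I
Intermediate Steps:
f(B) = 5 + 2*B
W(t) = √2*√t (W(t) = √(2*t) = √2*√t)
o(G) = 1/(G + √14*√G) (o(G) = 1/(G + √2*√(G*(5 + 2*1))) = 1/(G + √2*√(G*(5 + 2))) = 1/(G + √2*√(G*7)) = 1/(G + √2*√(7*G)) = 1/(G + √2*(√7*√G)) = 1/(G + √14*√G))
-597 - o(I) = -597 - 1/(-3 + √14*√(-3)) = -597 - 1/(-3 + √14*(I*√3)) = -597 - 1/(-3 + I*√42)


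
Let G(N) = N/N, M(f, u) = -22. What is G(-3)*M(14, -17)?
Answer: -22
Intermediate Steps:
G(N) = 1
G(-3)*M(14, -17) = 1*(-22) = -22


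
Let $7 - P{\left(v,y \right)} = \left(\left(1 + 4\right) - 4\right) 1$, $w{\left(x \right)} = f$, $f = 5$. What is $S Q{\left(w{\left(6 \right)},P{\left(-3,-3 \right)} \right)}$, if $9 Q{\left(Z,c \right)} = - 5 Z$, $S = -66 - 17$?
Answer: $\frac{2075}{9} \approx 230.56$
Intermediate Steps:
$w{\left(x \right)} = 5$
$P{\left(v,y \right)} = 6$ ($P{\left(v,y \right)} = 7 - \left(\left(1 + 4\right) - 4\right) 1 = 7 - \left(5 - 4\right) 1 = 7 - 1 \cdot 1 = 7 - 1 = 6$)
$S = -83$
$Q{\left(Z,c \right)} = - \frac{5 Z}{9}$ ($Q{\left(Z,c \right)} = \frac{\left(-5\right) Z}{9} = - \frac{5 Z}{9}$)
$S Q{\left(w{\left(6 \right)},P{\left(-3,-3 \right)} \right)} = - 83 \left(\left(- \frac{5}{9}\right) 5\right) = \left(-83\right) \left(- \frac{25}{9}\right) = \frac{2075}{9}$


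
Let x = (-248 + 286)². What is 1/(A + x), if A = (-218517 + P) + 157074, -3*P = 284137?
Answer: -3/464134 ≈ -6.4636e-6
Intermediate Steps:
P = -284137/3 (P = -⅓*284137 = -284137/3 ≈ -94712.)
A = -468466/3 (A = (-218517 - 284137/3) + 157074 = -939688/3 + 157074 = -468466/3 ≈ -1.5616e+5)
x = 1444 (x = 38² = 1444)
1/(A + x) = 1/(-468466/3 + 1444) = 1/(-464134/3) = -3/464134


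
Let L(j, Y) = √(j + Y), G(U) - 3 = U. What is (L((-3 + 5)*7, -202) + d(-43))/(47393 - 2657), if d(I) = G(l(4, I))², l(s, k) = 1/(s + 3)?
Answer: 121/548016 + I*√47/22368 ≈ 0.0002208 + 0.00030649*I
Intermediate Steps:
l(s, k) = 1/(3 + s)
G(U) = 3 + U
L(j, Y) = √(Y + j)
d(I) = 484/49 (d(I) = (3 + 1/(3 + 4))² = (3 + 1/7)² = (3 + ⅐)² = (22/7)² = 484/49)
(L((-3 + 5)*7, -202) + d(-43))/(47393 - 2657) = (√(-202 + (-3 + 5)*7) + 484/49)/(47393 - 2657) = (√(-202 + 2*7) + 484/49)/44736 = (√(-202 + 14) + 484/49)*(1/44736) = (√(-188) + 484/49)*(1/44736) = (2*I*√47 + 484/49)*(1/44736) = (484/49 + 2*I*√47)*(1/44736) = 121/548016 + I*√47/22368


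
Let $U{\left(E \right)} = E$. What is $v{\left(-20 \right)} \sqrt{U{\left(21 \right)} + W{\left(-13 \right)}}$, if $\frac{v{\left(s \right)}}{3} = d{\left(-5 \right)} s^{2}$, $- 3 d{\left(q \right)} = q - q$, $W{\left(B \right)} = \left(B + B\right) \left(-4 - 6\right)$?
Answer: $0$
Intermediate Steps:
$W{\left(B \right)} = - 20 B$ ($W{\left(B \right)} = 2 B \left(-10\right) = - 20 B$)
$d{\left(q \right)} = 0$ ($d{\left(q \right)} = - \frac{q - q}{3} = \left(- \frac{1}{3}\right) 0 = 0$)
$v{\left(s \right)} = 0$ ($v{\left(s \right)} = 3 \cdot 0 s^{2} = 3 \cdot 0 = 0$)
$v{\left(-20 \right)} \sqrt{U{\left(21 \right)} + W{\left(-13 \right)}} = 0 \sqrt{21 - -260} = 0 \sqrt{21 + 260} = 0 \sqrt{281} = 0$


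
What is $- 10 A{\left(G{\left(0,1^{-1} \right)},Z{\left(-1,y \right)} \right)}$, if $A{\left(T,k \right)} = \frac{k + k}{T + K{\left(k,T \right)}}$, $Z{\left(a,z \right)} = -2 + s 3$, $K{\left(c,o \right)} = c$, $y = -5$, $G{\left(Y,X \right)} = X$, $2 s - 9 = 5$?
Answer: $-19$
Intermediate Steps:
$s = 7$ ($s = \frac{9}{2} + \frac{1}{2} \cdot 5 = \frac{9}{2} + \frac{5}{2} = 7$)
$Z{\left(a,z \right)} = 19$ ($Z{\left(a,z \right)} = -2 + 7 \cdot 3 = -2 + 21 = 19$)
$A{\left(T,k \right)} = \frac{2 k}{T + k}$ ($A{\left(T,k \right)} = \frac{k + k}{T + k} = \frac{2 k}{T + k}$)
$- 10 A{\left(G{\left(0,1^{-1} \right)},Z{\left(-1,y \right)} \right)} = - 10 \cdot 2 \cdot 19 \frac{1}{1^{-1} + 19} = - 10 \cdot 2 \cdot 19 \frac{1}{1 + 19} = - 10 \cdot 2 \cdot 19 \cdot \frac{1}{20} = \left(-10\right) \frac{19}{10} = -19$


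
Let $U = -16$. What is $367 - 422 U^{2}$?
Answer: $-107665$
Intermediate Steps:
$367 - 422 U^{2} = 367 - 422 \left(-16\right)^{2} = 367 - 108032 = -107665$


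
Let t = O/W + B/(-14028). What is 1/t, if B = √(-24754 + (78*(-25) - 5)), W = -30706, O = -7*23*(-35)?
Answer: -2837444884102920/522811194074627 + 1102201511684*I*√26709/522811194074627 ≈ -5.4273 + 0.34454*I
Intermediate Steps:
O = 5635 (O = -161*(-35) = 5635)
B = I*√26709 (B = √(-24754 + (-1950 - 5)) = √(-24754 - 1955) = √(-26709) = I*√26709 ≈ 163.43*I)
t = -5635/30706 - I*√26709/14028 (t = 5635/(-30706) + (I*√26709)/(-14028) = 5635*(-1/30706) + (I*√26709)*(-1/14028) = -5635/30706 - I*√26709/14028 ≈ -0.18351 - 0.01165*I)
1/t = 1/(-5635/30706 - I*√26709/14028)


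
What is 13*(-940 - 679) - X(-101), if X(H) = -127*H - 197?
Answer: -33677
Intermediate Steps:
X(H) = -197 - 127*H
13*(-940 - 679) - X(-101) = 13*(-940 - 679) - (-197 - 127*(-101)) = 13*(-1619) - (-197 + 12827) = -21047 - 1*12630 = -21047 - 12630 = -33677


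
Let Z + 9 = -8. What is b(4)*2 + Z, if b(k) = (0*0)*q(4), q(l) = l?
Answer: -17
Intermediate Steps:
Z = -17 (Z = -9 - 8 = -17)
b(k) = 0 (b(k) = (0*0)*4 = 0*4 = 0)
b(4)*2 + Z = 0*2 - 17 = 0 - 17 = -17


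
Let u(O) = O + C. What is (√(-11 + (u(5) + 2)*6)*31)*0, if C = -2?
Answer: 0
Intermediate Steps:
u(O) = -2 + O (u(O) = O - 2 = -2 + O)
(√(-11 + (u(5) + 2)*6)*31)*0 = (√(-11 + ((-2 + 5) + 2)*6)*31)*0 = (√(-11 + (3 + 2)*6)*31)*0 = (√(-11 + 5*6)*31)*0 = (√(-11 + 30)*31)*0 = (√19*31)*0 = (31*√19)*0 = 0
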